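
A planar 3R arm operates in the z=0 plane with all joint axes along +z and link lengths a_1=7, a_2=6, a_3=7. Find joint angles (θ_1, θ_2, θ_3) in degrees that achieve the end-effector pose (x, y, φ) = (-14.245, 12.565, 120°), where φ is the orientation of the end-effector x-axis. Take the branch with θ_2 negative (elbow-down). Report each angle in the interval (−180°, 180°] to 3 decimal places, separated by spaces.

162.640 -30.006 -12.634

wrist centre = target − a_3·(cos φ, sin φ) = (-10.7450, 6.5028)
cos θ_2 = (157.7417−7²−6²)/(2·7·6) = 0.8660; θ_2 = -30.0060° (elbow-down)
β = atan2(6.5028,-10.7450) = 148.8179°; ψ = atan2(-3.0005,12.1958) = -13.8220°
θ_1 = β − ψ = 162.6399°
θ_3 = φ − θ_1 − θ_2 = -12.6338° (wrapped to (-180°,180°])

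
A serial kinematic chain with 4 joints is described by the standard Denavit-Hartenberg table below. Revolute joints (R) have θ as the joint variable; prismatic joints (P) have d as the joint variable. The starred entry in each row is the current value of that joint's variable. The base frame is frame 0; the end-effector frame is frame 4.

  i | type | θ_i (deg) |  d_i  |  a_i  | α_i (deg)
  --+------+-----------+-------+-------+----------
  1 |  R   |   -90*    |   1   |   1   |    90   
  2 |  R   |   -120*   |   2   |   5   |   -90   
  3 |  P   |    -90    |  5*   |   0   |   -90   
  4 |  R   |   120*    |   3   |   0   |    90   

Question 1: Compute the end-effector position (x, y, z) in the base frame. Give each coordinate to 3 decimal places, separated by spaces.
-2.000 -1.330 -8.428

after link 1: o_1 = (0.0000, -1.0000, 1.0000)
after link 2: o_2 = (-2.0000, 1.5000, -3.3301)
after link 3: o_3 = (-2.0000, -2.8301, -5.8301)
after link 4: o_4 = (-2.0000, -1.3301, -8.4282)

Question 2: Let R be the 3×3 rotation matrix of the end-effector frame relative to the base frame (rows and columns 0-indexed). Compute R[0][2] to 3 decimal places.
End-effector z-axis (col 2 of R) = (-0.8660,0.4330,0.2500)
R[0][2] = -0.8660

-0.866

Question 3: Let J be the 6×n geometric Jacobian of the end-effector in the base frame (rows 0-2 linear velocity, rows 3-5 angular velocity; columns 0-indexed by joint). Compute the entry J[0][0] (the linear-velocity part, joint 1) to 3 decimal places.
axis z_0 = ẑ; lever o_n−o_0 = (-2.0000,-1.3301,-8.4282)
cross product → J_v[:, 0] = (1.3301,-2.0000,0.0000)
J_ω[:, 0] = z_0
entry J[0][0] = 1.3301

1.330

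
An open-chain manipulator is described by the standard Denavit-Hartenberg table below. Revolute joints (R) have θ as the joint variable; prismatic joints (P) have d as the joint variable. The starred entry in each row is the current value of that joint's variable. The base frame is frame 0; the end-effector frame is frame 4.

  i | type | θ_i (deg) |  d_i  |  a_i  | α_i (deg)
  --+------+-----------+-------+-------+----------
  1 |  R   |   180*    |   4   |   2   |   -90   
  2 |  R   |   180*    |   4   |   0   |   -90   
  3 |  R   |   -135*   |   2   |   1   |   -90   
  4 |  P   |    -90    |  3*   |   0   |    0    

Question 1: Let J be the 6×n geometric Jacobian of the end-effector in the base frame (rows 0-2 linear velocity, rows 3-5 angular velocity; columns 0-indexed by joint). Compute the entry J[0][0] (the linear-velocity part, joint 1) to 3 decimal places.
axis z_0 = ẑ; lever o_n−o_0 = (-0.5858,-6.8284,6.0000)
cross product → J_v[:, 0] = (6.8284,-0.5858,0.0000)
J_ω[:, 0] = z_0
entry J[0][0] = 6.8284

6.828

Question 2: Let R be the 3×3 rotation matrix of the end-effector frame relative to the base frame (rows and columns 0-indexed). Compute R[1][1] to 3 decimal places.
End-effector y-axis (col 1 of R) = (-0.7071,-0.7071,0.0000)
R[1][1] = -0.7071

-0.707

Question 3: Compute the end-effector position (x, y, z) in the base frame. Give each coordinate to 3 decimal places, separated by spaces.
after link 1: o_1 = (-2.0000, 0.0000, 4.0000)
after link 2: o_2 = (-2.0000, -4.0000, 4.0000)
after link 3: o_3 = (-2.7071, -4.7071, 6.0000)
after link 4: o_4 = (-0.5858, -6.8284, 6.0000)

-0.586 -6.828 6.000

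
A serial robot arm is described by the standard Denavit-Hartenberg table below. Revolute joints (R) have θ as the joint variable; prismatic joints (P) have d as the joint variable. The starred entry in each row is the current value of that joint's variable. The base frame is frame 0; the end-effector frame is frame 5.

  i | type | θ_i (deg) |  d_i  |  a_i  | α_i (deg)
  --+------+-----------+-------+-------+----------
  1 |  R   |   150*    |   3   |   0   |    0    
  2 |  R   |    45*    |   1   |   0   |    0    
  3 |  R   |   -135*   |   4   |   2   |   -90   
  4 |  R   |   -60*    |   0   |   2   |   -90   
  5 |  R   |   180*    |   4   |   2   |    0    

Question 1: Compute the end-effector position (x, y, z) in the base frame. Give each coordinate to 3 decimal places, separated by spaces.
2.732 4.732 6.000

after link 1: o_1 = (0.0000, 0.0000, 3.0000)
after link 2: o_2 = (0.0000, 0.0000, 4.0000)
after link 3: o_3 = (1.0000, 1.7321, 8.0000)
after link 4: o_4 = (1.5000, 2.5981, 9.7321)
after link 5: o_5 = (2.7321, 4.7321, 6.0000)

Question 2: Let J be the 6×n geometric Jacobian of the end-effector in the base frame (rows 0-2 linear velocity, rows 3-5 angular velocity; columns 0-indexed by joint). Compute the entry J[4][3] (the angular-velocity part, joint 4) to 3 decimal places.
0.500

axis z_3 = (-0.8660,0.5000,0.0000); lever o_n−o_3 = (1.7321,3.0000,-2.0000)
cross product → J_v[:, 3] = (-1.0000,-1.7321,-3.4641)
J_ω[:, 3] = z_3
entry J[4][3] = 0.5000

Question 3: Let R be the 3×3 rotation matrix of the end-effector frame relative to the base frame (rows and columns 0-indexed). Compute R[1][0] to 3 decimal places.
-0.433

End-effector x-axis (col 0 of R) = (-0.2500,-0.4330,-0.8660)
R[1][0] = -0.4330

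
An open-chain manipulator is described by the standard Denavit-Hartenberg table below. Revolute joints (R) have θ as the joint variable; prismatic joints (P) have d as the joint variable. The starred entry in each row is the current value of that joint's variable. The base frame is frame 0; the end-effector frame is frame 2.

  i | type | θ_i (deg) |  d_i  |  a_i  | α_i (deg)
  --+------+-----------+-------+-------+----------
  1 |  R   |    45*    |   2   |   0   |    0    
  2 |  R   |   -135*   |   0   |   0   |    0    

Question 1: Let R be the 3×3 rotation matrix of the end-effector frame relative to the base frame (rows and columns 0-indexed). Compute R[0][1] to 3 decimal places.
1.000

End-effector y-axis (col 1 of R) = (1.0000,0.0000,0.0000)
R[0][1] = 1.0000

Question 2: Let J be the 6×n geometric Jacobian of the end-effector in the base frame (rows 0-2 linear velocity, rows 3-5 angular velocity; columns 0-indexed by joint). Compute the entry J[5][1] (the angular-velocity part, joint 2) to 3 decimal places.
1.000

axis z_1 = (0.0000,0.0000,1.0000); lever o_n−o_1 = (0.0000,0.0000,0.0000)
cross product → J_v[:, 1] = (0.0000,0.0000,0.0000)
J_ω[:, 1] = z_1
entry J[5][1] = 1.0000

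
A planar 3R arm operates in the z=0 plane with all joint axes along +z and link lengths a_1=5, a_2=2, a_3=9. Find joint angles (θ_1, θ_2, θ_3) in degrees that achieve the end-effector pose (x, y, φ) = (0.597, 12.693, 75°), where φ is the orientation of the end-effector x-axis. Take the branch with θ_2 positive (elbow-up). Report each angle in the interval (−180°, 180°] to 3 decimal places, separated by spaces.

wrist centre = target − a_3·(cos φ, sin φ) = (-1.7324, 3.9997)
cos θ_2 = (18.9985−5²−2²)/(2·5·2) = -0.5001; θ_2 = 120.0051° (elbow-up)
β = atan2(3.9997,-1.7324) = 113.4188°; ψ = atan2(1.7320,3.9998) = 23.4130°
θ_1 = β − ψ = 90.0059°
θ_3 = φ − θ_1 − θ_2 = -135.0110° (wrapped to (-180°,180°])

90.006 120.005 -135.011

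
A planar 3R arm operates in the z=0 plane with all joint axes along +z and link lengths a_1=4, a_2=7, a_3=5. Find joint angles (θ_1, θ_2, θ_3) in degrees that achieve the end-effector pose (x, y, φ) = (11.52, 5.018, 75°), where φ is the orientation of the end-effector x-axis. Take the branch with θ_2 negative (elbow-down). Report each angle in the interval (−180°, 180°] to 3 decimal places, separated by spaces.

wrist centre = target − a_3·(cos φ, sin φ) = (10.2259, 0.1884)
cos θ_2 = (104.6046−4²−7²)/(2·4·7) = 0.7072; θ_2 = -44.9904° (elbow-down)
β = atan2(0.1884,10.2259) = 1.0553°; ψ = atan2(-4.9489,8.9506) = -28.9389°
θ_1 = β − ψ = 29.9942°
θ_3 = φ − θ_1 − θ_2 = 89.9962° (wrapped to (-180°,180°])

29.994 -44.990 89.996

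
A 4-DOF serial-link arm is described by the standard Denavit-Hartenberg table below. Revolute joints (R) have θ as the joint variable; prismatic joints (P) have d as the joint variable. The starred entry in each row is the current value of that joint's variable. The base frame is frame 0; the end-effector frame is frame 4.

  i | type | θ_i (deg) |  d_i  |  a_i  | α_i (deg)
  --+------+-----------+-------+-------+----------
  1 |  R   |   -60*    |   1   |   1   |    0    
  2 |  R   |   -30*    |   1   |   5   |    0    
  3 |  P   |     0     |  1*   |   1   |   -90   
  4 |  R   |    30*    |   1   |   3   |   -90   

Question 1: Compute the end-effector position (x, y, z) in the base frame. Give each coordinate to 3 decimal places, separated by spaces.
after link 1: o_1 = (0.5000, -0.8660, 1.0000)
after link 2: o_2 = (0.5000, -5.8660, 2.0000)
after link 3: o_3 = (0.5000, -6.8660, 3.0000)
after link 4: o_4 = (1.5000, -9.4641, 1.5000)

1.500 -9.464 1.500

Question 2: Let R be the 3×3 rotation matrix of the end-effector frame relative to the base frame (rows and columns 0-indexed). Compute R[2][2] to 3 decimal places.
-0.866

End-effector z-axis (col 2 of R) = (0.0000,0.5000,-0.8660)
R[2][2] = -0.8660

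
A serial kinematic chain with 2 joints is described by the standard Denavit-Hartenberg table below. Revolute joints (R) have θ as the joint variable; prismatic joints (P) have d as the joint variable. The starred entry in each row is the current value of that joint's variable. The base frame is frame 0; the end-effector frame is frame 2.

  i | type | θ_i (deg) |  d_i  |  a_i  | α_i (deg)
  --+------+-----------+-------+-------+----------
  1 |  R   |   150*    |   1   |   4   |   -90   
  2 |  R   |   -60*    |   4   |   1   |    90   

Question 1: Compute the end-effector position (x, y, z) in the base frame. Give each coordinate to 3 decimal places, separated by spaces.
-5.897 -1.214 1.866

after link 1: o_1 = (-3.4641, 2.0000, 1.0000)
after link 2: o_2 = (-5.8971, -1.2141, 1.8660)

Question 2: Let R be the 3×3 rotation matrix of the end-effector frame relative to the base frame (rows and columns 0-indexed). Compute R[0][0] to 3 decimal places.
End-effector x-axis (col 0 of R) = (-0.4330,0.2500,0.8660)
R[0][0] = -0.4330

-0.433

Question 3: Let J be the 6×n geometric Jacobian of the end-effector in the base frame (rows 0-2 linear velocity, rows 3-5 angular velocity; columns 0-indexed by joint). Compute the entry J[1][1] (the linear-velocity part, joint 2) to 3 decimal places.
0.433

axis z_1 = (-0.5000,-0.8660,0.0000); lever o_n−o_1 = (-2.4330,-3.2141,0.8660)
cross product → J_v[:, 1] = (-0.7500,0.4330,-0.5000)
J_ω[:, 1] = z_1
entry J[1][1] = 0.4330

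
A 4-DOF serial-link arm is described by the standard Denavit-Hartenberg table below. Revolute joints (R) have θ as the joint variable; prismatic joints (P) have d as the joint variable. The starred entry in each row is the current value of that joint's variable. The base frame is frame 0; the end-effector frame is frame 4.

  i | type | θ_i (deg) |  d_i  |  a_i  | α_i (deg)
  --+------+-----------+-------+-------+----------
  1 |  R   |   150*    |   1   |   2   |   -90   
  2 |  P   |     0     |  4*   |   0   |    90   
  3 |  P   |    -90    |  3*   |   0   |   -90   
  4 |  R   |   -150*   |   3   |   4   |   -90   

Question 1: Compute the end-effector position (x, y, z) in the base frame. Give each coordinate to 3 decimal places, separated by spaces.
-8.062 -3.964 6.000

after link 1: o_1 = (-1.7321, 1.0000, 1.0000)
after link 2: o_2 = (-3.7321, -2.4641, 1.0000)
after link 3: o_3 = (-3.7321, -2.4641, 4.0000)
after link 4: o_4 = (-8.0622, -3.9641, 6.0000)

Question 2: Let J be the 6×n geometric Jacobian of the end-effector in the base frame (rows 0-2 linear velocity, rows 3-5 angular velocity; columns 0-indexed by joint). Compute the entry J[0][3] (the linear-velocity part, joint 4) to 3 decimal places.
1.000

axis z_3 = (-0.8660,0.5000,0.0000); lever o_n−o_3 = (-4.3301,-1.5000,2.0000)
cross product → J_v[:, 3] = (1.0000,1.7321,3.4641)
J_ω[:, 3] = z_3
entry J[0][3] = 1.0000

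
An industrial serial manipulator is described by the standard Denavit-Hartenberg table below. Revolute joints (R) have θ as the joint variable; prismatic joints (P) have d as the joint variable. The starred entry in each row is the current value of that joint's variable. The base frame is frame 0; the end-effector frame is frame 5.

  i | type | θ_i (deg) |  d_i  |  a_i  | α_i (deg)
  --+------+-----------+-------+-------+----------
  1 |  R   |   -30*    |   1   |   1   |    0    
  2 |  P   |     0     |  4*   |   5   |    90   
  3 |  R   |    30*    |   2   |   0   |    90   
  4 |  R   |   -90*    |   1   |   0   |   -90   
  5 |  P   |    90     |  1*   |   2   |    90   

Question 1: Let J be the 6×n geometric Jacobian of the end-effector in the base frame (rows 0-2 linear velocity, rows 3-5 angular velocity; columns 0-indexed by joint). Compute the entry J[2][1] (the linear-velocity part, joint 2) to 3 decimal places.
prismatic axis z_1 = (0.0000,0.0000,1.0000)
J_v[:, 1] = z_1; J_ω[:, 1] = (0,0,0)
entry J[2][1] = 1.0000

1.000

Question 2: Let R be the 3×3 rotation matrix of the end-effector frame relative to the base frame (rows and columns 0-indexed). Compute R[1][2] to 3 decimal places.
0.866

End-effector z-axis (col 2 of R) = (0.5000,0.8660,-0.0000)
R[1][2] = 0.8660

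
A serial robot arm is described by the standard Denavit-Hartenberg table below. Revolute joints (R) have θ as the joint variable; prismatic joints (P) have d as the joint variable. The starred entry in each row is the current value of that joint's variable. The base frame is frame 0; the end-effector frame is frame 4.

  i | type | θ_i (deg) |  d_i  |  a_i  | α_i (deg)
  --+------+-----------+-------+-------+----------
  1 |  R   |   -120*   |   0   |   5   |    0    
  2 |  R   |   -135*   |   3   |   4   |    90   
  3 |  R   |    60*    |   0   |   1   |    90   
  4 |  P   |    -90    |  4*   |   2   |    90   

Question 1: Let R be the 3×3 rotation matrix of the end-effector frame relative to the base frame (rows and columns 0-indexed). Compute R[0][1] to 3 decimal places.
-0.224

End-effector y-axis (col 1 of R) = (-0.2241,0.8365,-0.5000)
R[0][1] = -0.2241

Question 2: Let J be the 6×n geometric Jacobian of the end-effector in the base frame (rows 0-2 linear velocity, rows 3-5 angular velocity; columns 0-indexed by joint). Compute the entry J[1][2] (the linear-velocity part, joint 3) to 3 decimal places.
axis z_2 = (0.9659,0.2588,0.0000); lever o_n−o_2 = (-2.9578,3.3114,-1.1340)
cross product → J_v[:, 2] = (-0.2935,1.0953,3.9641)
J_ω[:, 2] = z_2
entry J[1][2] = 1.0953

1.095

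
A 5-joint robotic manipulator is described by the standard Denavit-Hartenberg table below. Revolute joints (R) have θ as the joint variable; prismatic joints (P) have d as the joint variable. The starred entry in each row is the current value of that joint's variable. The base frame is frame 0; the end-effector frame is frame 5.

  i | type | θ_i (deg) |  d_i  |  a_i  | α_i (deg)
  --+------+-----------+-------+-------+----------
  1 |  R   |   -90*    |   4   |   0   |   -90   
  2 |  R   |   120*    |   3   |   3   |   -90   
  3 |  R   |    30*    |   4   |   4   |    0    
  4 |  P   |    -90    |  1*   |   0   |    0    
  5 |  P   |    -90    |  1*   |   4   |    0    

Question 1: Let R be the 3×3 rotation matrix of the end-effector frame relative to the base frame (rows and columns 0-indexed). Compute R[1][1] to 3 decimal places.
End-effector y-axis (col 1 of R) = (0.8660,0.2500,-0.4330)
R[1][1] = 0.2500

0.250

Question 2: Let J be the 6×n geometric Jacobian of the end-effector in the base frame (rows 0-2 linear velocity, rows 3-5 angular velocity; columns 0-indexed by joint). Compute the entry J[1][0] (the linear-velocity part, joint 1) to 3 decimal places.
axis z_0 = ẑ; lever o_n−o_0 = (3.0000,6.6962,4.4019)
cross product → J_v[:, 0] = (-6.6962,3.0000,0.0000)
J_ω[:, 0] = z_0
entry J[1][0] = 3.0000

3.000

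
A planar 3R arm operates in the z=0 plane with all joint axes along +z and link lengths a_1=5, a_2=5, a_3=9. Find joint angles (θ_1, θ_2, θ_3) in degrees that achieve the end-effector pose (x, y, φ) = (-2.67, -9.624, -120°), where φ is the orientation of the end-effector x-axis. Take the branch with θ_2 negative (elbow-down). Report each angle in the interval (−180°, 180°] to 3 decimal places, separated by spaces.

30.006 -150.004 -0.002

wrist centre = target − a_3·(cos φ, sin φ) = (1.8300, -1.8298)
cos θ_2 = (6.6970−5²−5²)/(2·5·5) = -0.8661; θ_2 = -150.0040° (elbow-down)
β = atan2(-1.8298,1.8300) = -44.9964°; ψ = atan2(-2.4997,0.6697) = -75.0020°
θ_1 = β − ψ = 30.0056°
θ_3 = φ − θ_1 − θ_2 = -0.0016° (wrapped to (-180°,180°])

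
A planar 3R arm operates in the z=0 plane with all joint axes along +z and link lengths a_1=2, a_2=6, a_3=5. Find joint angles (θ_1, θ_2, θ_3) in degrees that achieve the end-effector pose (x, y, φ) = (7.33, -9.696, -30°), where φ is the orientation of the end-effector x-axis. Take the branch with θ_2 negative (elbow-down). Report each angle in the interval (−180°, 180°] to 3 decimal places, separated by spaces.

-44.728 -30.014 44.742

wrist centre = target − a_3·(cos φ, sin φ) = (2.9999, -7.1960)
cos θ_2 = (60.7817−2²−6²)/(2·2·6) = 0.8659; θ_2 = -30.0141° (elbow-down)
β = atan2(-7.1960,2.9999) = -67.3697°; ψ = atan2(-3.0013,7.1954) = -22.6415°
θ_1 = β − ψ = -44.7282°
θ_3 = φ − θ_1 − θ_2 = 44.7423° (wrapped to (-180°,180°])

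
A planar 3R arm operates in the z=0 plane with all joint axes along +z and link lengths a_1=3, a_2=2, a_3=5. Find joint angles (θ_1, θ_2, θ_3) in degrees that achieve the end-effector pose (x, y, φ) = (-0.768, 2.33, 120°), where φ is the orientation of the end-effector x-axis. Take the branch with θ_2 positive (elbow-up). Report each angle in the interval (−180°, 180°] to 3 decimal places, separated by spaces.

wrist centre = target − a_3·(cos φ, sin φ) = (1.7320, -2.0001)
cos θ_2 = (7.0003−3²−2²)/(2·3·2) = -0.5000; θ_2 = 119.9982° (elbow-up)
β = atan2(-2.0001,1.7320) = -49.1092°; ψ = atan2(1.7321,2.0001) = 40.8931°
θ_1 = β − ψ = -90.0024°
θ_3 = φ − θ_1 − θ_2 = 90.0042° (wrapped to (-180°,180°])

-90.002 119.998 90.004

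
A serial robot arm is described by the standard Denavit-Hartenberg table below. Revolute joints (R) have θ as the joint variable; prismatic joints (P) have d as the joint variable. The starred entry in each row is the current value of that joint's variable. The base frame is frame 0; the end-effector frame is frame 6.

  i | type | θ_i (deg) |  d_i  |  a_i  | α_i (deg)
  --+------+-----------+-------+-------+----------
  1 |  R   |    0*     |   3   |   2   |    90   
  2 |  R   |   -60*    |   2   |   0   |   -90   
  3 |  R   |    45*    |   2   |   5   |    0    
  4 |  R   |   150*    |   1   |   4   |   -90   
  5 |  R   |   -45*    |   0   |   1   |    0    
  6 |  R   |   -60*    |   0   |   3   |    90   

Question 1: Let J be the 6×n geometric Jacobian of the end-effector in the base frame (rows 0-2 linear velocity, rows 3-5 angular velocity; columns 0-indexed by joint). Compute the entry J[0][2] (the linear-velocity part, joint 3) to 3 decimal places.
axis z_2 = (0.8660,-0.0000,0.5000); lever o_n−o_2 = (5.5894,2.5182,3.5286)
cross product → J_v[:, 2] = (-1.2591,-0.2612,2.1808)
J_ω[:, 2] = z_2
entry J[0][2] = -1.2591

-1.259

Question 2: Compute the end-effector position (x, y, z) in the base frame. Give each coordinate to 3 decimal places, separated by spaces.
7.589 0.518 6.529

after link 1: o_1 = (2.0000, 0.0000, 3.0000)
after link 2: o_2 = (2.0000, -2.0000, 3.0000)
after link 3: o_3 = (5.4998, 1.5355, 0.9381)
after link 4: o_4 = (4.4340, 0.5003, 4.7842)
after link 5: o_5 = (4.7049, 0.3172, 5.7293)
after link 6: o_6 = (7.5894, 0.5182, 6.5286)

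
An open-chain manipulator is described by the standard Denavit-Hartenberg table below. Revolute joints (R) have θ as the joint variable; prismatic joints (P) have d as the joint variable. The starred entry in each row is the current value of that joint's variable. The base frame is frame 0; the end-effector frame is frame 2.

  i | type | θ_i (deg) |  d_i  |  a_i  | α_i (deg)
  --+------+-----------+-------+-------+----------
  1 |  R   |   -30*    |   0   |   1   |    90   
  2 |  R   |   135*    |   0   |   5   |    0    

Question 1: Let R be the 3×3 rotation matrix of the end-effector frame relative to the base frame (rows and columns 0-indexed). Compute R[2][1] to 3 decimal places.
End-effector y-axis (col 1 of R) = (-0.6124,0.3536,-0.7071)
R[2][1] = -0.7071

-0.707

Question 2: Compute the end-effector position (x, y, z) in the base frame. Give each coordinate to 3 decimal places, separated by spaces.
after link 1: o_1 = (0.8660, -0.5000, 0.0000)
after link 2: o_2 = (-2.1958, 1.2678, 3.5355)

-2.196 1.268 3.536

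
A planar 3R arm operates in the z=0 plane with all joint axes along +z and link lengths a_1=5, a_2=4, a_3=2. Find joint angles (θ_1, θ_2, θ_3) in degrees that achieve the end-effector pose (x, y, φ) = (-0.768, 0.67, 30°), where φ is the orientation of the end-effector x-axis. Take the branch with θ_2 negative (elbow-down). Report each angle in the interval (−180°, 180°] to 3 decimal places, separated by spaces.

-120.003 -150.000 -59.998

wrist centre = target − a_3·(cos φ, sin φ) = (-2.5001, -0.3300)
cos θ_2 = (6.3592−5²−4²)/(2·5·4) = -0.8660; θ_2 = -149.9995° (elbow-down)
β = atan2(-0.3300,-2.5001) = -172.4806°; ψ = atan2(-2.0000,1.5359) = -52.4777°
θ_1 = β − ψ = -120.0029°
θ_3 = φ − θ_1 − θ_2 = -59.9976° (wrapped to (-180°,180°])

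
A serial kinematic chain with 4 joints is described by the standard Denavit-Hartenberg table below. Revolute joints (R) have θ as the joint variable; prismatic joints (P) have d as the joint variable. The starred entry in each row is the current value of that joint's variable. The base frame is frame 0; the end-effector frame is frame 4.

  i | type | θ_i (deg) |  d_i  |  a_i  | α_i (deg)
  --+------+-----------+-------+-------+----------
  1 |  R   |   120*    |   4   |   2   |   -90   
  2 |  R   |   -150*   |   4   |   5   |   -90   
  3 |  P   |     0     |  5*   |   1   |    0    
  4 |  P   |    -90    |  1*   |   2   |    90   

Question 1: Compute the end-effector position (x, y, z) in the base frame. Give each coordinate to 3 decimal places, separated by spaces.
after link 1: o_1 = (-1.0000, 1.7321, 4.0000)
after link 2: o_2 = (-2.2990, -4.0179, 6.5000)
after link 3: o_3 = (-3.1160, -2.6029, 11.3301)
after link 4: o_4 = (-5.0981, -3.1699, 12.1962)

-5.098 -3.170 12.196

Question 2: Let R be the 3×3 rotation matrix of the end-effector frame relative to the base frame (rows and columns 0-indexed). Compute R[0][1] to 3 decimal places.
End-effector y-axis (col 1 of R) = (-0.2500,0.4330,0.8660)
R[0][1] = -0.2500

-0.250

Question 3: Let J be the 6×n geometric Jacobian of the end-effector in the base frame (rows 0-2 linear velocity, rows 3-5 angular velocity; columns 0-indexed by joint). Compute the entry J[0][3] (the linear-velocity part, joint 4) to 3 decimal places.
-0.250

prismatic axis z_3 = (-0.2500,0.4330,0.8660)
J_v[:, 3] = z_3; J_ω[:, 3] = (0,0,0)
entry J[0][3] = -0.2500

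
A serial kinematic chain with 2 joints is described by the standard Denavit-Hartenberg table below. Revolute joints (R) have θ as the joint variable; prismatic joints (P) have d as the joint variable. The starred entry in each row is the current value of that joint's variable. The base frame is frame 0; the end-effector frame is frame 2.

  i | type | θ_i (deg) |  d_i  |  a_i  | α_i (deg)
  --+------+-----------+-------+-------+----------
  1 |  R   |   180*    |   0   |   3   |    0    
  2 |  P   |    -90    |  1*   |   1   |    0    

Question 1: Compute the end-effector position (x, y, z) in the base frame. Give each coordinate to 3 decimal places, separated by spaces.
after link 1: o_1 = (-3.0000, 0.0000, 0.0000)
after link 2: o_2 = (-3.0000, 1.0000, 1.0000)

-3.000 1.000 1.000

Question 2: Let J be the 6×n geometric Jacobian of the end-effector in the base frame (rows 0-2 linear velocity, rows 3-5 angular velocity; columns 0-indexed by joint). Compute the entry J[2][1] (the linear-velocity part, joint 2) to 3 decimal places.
prismatic axis z_1 = (0.0000,0.0000,1.0000)
J_v[:, 1] = z_1; J_ω[:, 1] = (0,0,0)
entry J[2][1] = 1.0000

1.000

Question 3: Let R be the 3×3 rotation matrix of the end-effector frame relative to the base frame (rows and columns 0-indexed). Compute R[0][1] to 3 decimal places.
-1.000

End-effector y-axis (col 1 of R) = (-1.0000,0.0000,0.0000)
R[0][1] = -1.0000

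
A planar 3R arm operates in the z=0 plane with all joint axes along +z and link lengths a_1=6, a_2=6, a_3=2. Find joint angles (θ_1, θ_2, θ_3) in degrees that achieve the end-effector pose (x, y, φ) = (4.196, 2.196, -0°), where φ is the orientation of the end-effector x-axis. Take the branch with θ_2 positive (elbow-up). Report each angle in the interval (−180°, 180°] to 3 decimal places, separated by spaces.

wrist centre = target − a_3·(cos φ, sin φ) = (2.1960, 2.1960)
cos θ_2 = (9.6448−6²−6²)/(2·6·6) = -0.8660; θ_2 = 150.0021° (elbow-up)
β = atan2(2.1960,2.1960) = 45.0000°; ψ = atan2(2.9998,0.8037) = 75.0011°
θ_1 = β − ψ = -30.0011°
θ_3 = φ − θ_1 − θ_2 = -120.0011° (wrapped to (-180°,180°])

-30.001 150.002 -120.001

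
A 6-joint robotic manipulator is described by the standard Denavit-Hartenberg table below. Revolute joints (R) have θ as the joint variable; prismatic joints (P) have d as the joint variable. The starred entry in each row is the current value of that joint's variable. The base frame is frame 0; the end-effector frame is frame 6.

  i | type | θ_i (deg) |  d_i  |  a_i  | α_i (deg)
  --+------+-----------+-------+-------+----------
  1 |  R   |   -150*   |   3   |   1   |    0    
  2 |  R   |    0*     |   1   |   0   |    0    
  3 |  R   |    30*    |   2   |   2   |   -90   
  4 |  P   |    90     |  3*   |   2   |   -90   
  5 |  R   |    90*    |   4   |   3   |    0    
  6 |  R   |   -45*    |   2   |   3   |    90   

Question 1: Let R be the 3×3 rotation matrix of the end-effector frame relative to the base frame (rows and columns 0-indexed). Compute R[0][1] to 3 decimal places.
End-effector y-axis (col 1 of R) = (0.5000,0.8660,-0.0000)
R[0][1] = 0.5000

0.500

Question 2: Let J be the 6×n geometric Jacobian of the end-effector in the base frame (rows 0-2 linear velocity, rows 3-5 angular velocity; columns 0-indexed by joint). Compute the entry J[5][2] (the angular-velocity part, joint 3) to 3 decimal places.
1.000

axis z_2 = (0.0000,0.0000,1.0000); lever o_n−o_2 = (0.1629,4.5248,-2.1213)
cross product → J_v[:, 2] = (-4.5248,0.1629,0.0000)
J_ω[:, 2] = z_2
entry J[5][2] = 1.0000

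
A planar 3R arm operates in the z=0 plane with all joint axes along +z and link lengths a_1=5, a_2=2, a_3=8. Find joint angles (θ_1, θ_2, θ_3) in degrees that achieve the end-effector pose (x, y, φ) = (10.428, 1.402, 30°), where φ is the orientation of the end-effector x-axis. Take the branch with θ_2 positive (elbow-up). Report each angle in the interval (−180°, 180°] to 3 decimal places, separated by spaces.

wrist centre = target − a_3·(cos φ, sin φ) = (3.4998, -2.5980)
cos θ_2 = (18.9982−5²−2²)/(2·5·2) = -0.5001; θ_2 = 120.0060° (elbow-up)
β = atan2(-2.5980,3.4998) = -36.5876°; ψ = atan2(1.7319,3.9998) = 23.4129°
θ_1 = β − ψ = -60.0005°
θ_3 = φ − θ_1 − θ_2 = -30.0055° (wrapped to (-180°,180°])

-60.000 120.006 -30.006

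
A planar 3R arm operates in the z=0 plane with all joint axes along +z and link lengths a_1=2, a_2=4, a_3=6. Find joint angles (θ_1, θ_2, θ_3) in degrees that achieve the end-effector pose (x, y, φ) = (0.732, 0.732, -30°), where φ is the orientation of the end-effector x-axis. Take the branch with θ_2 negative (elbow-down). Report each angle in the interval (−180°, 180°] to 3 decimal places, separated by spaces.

160.208 -29.999 -160.209

wrist centre = target − a_3·(cos φ, sin φ) = (-4.4642, 3.7320)
cos θ_2 = (33.8565−2²−4²)/(2·2·4) = 0.8660; θ_2 = -29.9995° (elbow-down)
β = atan2(3.7320,-4.4642) = 140.1046°; ψ = atan2(-2.0000,5.4641) = -20.1035°
θ_1 = β − ψ = 160.2082°
θ_3 = φ − θ_1 − θ_2 = -160.2087° (wrapped to (-180°,180°])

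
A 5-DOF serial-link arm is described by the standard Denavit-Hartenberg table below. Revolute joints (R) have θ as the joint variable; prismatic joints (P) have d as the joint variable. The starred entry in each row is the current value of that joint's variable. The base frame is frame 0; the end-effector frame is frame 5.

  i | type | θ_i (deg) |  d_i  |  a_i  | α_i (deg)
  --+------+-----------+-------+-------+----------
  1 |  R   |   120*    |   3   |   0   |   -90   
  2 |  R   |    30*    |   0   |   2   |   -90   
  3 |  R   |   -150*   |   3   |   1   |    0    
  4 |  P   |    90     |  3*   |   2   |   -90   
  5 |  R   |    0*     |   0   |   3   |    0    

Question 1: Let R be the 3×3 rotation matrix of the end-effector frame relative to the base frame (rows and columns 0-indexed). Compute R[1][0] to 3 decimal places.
End-effector x-axis (col 0 of R) = (-0.9665,-0.0580,-0.2500)
R[1][0] = -0.0580

-0.058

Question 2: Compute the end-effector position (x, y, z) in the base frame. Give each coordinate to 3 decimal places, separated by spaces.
-4.257 -2.288 -4.013

after link 1: o_1 = (0.0000, 0.0000, 3.0000)
after link 2: o_2 = (-0.8660, 1.5000, 2.0000)
after link 3: o_3 = (-0.1740, -0.6986, -0.1651)
after link 4: o_4 = (-1.3571, -2.1136, -3.2631)
after link 5: o_5 = (-4.2566, -2.2877, -4.0131)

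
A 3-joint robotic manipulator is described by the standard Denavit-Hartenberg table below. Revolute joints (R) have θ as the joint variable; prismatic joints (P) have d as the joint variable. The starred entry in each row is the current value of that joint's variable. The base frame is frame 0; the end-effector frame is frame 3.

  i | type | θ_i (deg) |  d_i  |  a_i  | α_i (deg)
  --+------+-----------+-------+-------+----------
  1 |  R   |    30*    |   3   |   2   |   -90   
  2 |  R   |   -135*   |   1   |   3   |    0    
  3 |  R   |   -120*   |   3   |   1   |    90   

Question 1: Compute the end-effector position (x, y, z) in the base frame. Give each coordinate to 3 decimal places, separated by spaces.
-2.329 3.274 4.155

after link 1: o_1 = (1.7321, 1.0000, 3.0000)
after link 2: o_2 = (-0.6051, 0.8054, 5.1213)
after link 3: o_3 = (-2.3292, 3.2740, 4.1554)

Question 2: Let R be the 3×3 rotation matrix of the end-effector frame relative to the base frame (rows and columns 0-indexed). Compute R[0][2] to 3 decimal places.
End-effector z-axis (col 2 of R) = (0.8365,0.4830,-0.2588)
R[0][2] = 0.8365

0.837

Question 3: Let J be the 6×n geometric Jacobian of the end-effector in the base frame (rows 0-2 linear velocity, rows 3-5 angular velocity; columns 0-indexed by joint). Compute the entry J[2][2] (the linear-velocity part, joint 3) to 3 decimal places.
axis z_2 = (-0.5000,0.8660,0.0000); lever o_n−o_2 = (-1.7241,2.4687,-0.9659)
cross product → J_v[:, 2] = (-0.8365,-0.4830,0.2588)
J_ω[:, 2] = z_2
entry J[2][2] = 0.2588

0.259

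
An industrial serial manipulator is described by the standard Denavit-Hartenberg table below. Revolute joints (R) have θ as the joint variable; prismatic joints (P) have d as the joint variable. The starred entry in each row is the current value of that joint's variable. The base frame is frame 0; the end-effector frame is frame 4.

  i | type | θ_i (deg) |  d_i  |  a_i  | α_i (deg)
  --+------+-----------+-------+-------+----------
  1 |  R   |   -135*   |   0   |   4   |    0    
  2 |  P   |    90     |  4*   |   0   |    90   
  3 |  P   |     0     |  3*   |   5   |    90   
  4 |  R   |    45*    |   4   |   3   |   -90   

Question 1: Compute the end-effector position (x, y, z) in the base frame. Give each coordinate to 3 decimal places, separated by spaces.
after link 1: o_1 = (-2.8284, -2.8284, 0.0000)
after link 2: o_2 = (-2.8284, -2.8284, 4.0000)
after link 3: o_3 = (-1.4142, -8.4853, 4.0000)
after link 4: o_4 = (-1.4142, -11.4853, 0.0000)

-1.414 -11.485 0.000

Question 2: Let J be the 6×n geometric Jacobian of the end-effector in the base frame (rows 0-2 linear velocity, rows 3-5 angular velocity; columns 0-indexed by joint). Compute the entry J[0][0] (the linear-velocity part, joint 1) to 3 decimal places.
11.485

axis z_0 = ẑ; lever o_n−o_0 = (-1.4142,-11.4853,0.0000)
cross product → J_v[:, 0] = (11.4853,-1.4142,0.0000)
J_ω[:, 0] = z_0
entry J[0][0] = 11.4853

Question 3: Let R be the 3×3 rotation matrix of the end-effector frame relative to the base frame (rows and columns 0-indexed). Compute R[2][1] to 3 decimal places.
End-effector y-axis (col 1 of R) = (0.0000,0.0000,1.0000)
R[2][1] = 1.0000

1.000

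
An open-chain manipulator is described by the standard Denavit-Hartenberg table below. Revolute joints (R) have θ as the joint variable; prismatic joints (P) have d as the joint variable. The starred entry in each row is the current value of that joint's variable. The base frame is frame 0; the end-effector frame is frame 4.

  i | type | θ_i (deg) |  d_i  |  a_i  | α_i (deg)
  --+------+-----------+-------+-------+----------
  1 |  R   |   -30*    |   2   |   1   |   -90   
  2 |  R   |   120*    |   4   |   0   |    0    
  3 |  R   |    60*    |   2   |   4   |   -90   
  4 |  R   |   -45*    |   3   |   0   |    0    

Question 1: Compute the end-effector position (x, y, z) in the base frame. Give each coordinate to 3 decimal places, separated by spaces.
0.402 6.696 5.000

after link 1: o_1 = (0.8660, -0.5000, 2.0000)
after link 2: o_2 = (2.8660, 2.9641, 2.0000)
after link 3: o_3 = (0.4019, 6.6962, 2.0000)
after link 4: o_4 = (0.4019, 6.6962, 5.0000)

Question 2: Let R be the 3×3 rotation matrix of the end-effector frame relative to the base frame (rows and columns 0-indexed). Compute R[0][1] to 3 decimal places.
-0.966

End-effector y-axis (col 1 of R) = (-0.9659,-0.2588,-0.0000)
R[0][1] = -0.9659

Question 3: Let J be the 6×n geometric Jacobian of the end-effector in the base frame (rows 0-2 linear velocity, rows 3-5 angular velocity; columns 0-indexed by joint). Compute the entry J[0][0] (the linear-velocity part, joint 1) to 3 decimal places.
axis z_0 = ẑ; lever o_n−o_0 = (0.4019,6.6962,5.0000)
cross product → J_v[:, 0] = (-6.6962,0.4019,0.0000)
J_ω[:, 0] = z_0
entry J[0][0] = -6.6962

-6.696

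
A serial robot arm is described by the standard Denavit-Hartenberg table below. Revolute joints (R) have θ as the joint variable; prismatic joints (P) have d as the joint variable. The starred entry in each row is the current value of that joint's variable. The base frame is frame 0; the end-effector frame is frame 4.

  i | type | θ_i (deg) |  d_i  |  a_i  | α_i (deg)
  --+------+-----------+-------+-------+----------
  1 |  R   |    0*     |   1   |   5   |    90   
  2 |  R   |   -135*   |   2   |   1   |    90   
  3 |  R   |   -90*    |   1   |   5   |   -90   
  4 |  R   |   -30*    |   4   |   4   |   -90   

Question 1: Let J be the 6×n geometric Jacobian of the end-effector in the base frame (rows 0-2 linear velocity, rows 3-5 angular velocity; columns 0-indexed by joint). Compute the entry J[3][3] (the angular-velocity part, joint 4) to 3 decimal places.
axis z_3 = (-0.7071,-0.0000,-0.7071); lever o_n−o_3 = (-4.2426,3.4641,-1.4142)
cross product → J_v[:, 3] = (2.4495,2.0000,-2.4495)
J_ω[:, 3] = z_3
entry J[3][3] = -0.7071

-0.707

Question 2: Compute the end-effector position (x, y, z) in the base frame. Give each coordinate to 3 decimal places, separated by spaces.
-0.657 6.464 -0.414

after link 1: o_1 = (5.0000, 0.0000, 1.0000)
after link 2: o_2 = (4.2929, -2.0000, 0.2929)
after link 3: o_3 = (3.5858, 3.0000, 1.0000)
after link 4: o_4 = (-0.6569, 6.4641, -0.4142)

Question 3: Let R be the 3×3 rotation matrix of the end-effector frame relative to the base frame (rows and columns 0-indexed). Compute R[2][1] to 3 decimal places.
0.707

End-effector y-axis (col 1 of R) = (0.7071,0.0000,0.7071)
R[2][1] = 0.7071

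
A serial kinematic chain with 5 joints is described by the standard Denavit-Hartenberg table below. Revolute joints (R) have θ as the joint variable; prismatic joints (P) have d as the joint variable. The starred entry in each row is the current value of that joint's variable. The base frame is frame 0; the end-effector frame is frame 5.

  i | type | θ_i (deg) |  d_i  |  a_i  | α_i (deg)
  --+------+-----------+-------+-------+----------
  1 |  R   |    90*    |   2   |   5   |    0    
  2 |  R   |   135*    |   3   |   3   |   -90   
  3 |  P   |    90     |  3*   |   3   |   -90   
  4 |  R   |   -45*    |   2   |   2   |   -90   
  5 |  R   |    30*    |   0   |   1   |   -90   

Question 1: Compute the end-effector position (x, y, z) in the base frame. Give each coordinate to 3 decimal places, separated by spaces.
2.494 0.385 -0.027

after link 1: o_1 = (0.0000, 5.0000, 2.0000)
after link 2: o_2 = (-2.1213, 2.8787, 5.0000)
after link 3: o_3 = (-0.0000, 0.7574, 2.0000)
after link 4: o_4 = (2.4142, 1.1716, 0.5858)
after link 5: o_5 = (2.4937, 0.3850, -0.0266)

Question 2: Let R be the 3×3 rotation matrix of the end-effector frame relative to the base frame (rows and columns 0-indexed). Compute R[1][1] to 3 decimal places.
-0.500

End-effector y-axis (col 1 of R) = (0.5000,-0.5000,0.7071)
R[1][1] = -0.5000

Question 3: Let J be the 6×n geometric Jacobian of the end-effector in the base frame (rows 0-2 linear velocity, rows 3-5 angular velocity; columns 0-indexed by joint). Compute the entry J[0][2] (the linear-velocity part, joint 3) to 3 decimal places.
0.707

prismatic axis z_2 = (0.7071,-0.7071,0.0000)
J_v[:, 2] = z_2; J_ω[:, 2] = (0,0,0)
entry J[0][2] = 0.7071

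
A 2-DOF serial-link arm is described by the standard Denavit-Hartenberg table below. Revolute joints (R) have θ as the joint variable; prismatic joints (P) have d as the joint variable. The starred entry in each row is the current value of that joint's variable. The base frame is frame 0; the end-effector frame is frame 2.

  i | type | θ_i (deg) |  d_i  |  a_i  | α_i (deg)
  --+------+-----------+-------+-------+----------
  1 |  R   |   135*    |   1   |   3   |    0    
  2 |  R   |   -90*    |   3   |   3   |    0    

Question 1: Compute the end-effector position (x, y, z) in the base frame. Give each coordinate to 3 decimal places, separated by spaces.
0.000 4.243 4.000

after link 1: o_1 = (-2.1213, 2.1213, 1.0000)
after link 2: o_2 = (0.0000, 4.2426, 4.0000)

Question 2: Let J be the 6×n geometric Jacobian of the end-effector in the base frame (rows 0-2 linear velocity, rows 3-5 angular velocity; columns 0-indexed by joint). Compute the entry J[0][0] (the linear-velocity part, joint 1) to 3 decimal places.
-4.243

axis z_0 = ẑ; lever o_n−o_0 = (0.0000,4.2426,4.0000)
cross product → J_v[:, 0] = (-4.2426,0.0000,0.0000)
J_ω[:, 0] = z_0
entry J[0][0] = -4.2426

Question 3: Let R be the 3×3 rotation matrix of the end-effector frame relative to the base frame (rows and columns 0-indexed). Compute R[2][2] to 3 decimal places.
1.000

End-effector z-axis (col 2 of R) = (0.0000,0.0000,1.0000)
R[2][2] = 1.0000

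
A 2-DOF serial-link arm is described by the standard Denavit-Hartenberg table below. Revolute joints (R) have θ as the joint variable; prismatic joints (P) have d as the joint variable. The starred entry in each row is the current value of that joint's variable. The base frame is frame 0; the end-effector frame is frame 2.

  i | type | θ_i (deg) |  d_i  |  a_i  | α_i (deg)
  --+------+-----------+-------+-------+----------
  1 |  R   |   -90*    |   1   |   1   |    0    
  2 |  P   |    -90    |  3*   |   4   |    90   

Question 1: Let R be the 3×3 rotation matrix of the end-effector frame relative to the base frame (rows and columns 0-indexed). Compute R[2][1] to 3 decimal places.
1.000

End-effector y-axis (col 1 of R) = (0.0000,-0.0000,1.0000)
R[2][1] = 1.0000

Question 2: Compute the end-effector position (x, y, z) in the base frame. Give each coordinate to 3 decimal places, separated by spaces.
-4.000 -1.000 4.000

after link 1: o_1 = (0.0000, -1.0000, 1.0000)
after link 2: o_2 = (-4.0000, -1.0000, 4.0000)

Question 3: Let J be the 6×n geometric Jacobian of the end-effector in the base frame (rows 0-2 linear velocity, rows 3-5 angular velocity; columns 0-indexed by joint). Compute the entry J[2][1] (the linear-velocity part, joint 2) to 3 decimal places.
prismatic axis z_1 = (0.0000,0.0000,1.0000)
J_v[:, 1] = z_1; J_ω[:, 1] = (0,0,0)
entry J[2][1] = 1.0000

1.000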